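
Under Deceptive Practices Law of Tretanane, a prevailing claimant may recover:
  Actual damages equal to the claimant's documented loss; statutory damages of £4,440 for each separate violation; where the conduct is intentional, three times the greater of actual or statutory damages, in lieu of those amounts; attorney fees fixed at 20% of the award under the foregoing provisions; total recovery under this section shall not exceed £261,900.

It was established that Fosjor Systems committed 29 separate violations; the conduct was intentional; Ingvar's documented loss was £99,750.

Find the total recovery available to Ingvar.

Statutory damages: 29 × £4,440 = £128,760
Greater of actual damages (£99,750) or statutory damages (£128,760): £128,760
Trebled: 3 × £128,760 = £386,280
Attorney fees: 20% of £386,280 = £77,256
Total before cap: £386,280 + £77,256 = £463,536
Cap at £261,900: £463,536 exceeds the cap → £261,900

£261,900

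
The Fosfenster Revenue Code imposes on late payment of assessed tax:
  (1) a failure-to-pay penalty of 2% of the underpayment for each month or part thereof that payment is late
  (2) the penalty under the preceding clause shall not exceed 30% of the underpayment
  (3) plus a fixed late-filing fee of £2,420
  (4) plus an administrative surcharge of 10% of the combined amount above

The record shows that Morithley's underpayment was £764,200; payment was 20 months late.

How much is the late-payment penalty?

£254,848

Accrued rate: 2% × 20 = 40%, capped at 30% → 30%
Failure-to-pay penalty: 30% of £764,200 = £229,260
Penalty before surcharge: £229,260 + £2,420 = £231,680
Administrative surcharge: 10% of £231,680 = £23,168
Total penalty: £231,680 + £23,168 = £254,848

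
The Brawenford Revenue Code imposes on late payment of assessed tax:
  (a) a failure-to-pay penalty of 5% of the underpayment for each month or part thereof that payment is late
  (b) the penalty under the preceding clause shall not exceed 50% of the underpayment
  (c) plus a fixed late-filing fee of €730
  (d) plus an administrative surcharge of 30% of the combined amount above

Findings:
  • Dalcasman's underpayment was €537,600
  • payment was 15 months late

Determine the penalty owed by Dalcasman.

Accrued rate: 5% × 15 = 75%, capped at 50% → 50%
Failure-to-pay penalty: 50% of €537,600 = €268,800
Penalty before surcharge: €268,800 + €730 = €269,530
Administrative surcharge: 30% of €269,530 = €80,859
Total penalty: €269,530 + €80,859 = €350,389

€350,389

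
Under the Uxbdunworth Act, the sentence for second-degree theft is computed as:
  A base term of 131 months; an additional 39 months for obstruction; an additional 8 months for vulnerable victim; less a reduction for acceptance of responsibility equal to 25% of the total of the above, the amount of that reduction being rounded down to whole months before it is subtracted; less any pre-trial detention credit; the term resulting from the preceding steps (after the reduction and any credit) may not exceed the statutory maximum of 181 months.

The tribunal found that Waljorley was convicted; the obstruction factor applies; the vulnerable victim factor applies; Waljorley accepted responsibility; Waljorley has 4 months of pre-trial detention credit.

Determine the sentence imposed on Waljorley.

130 months

Obstruction enhancement: +39 months
Vulnerable victim enhancement: +8 months
Adjusted term: 131 months + 39 months + 8 months = 178 months
Acceptance of responsibility reduction: 25% of 178 months = 44 months (rounded down)
After reduction: 178 − 44 = 134 months
Less pre-trial detention credit: 134 months − 4 months = 130 months
Cap at 181 months: 130 months is within the cap, no reduction.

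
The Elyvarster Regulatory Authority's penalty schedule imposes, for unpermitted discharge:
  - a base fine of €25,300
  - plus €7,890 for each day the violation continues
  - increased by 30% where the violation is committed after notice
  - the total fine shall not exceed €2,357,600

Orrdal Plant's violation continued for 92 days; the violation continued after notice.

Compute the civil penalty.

Civil penalty: €976,534

Per-day component: 92 × €7,890 = €725,880
Base plus per-day: €25,300 + €725,880 = €751,180
Enhancement: 30% of €751,180 = €225,354
Enhanced fine: €751,180 + €225,354 = €976,534
Cap at €2,357,600: €976,534 is within the cap, no reduction.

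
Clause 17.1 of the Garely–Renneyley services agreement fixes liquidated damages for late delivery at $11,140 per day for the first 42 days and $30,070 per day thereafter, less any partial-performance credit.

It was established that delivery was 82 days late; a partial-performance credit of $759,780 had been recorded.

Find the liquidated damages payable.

$910,900

First 42 days: 42 × $11,140 = $467,880
Remaining days: (82 − 42) × $30,070 = $1,202,800
Accrued per-day damages: $467,880 + $1,202,800 = $1,670,680
Less partial-performance credit: $1,670,680 − $759,780 = $910,900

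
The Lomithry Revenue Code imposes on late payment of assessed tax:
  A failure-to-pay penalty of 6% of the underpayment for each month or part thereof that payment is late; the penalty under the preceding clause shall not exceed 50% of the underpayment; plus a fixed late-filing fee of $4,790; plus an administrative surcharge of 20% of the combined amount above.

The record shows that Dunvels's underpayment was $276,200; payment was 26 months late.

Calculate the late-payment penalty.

$171,468

Accrued rate: 6% × 26 = 156%, capped at 50% → 50%
Failure-to-pay penalty: 50% of $276,200 = $138,100
Penalty before surcharge: $138,100 + $4,790 = $142,890
Administrative surcharge: 20% of $142,890 = $28,578
Total penalty: $142,890 + $28,578 = $171,468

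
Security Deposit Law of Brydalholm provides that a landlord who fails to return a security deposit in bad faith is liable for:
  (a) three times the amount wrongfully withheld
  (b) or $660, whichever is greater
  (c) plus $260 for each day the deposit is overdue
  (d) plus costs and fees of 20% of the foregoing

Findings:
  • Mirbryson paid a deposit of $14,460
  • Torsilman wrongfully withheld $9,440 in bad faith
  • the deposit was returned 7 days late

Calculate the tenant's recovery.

Recovery: $36,168

Trebled: 3 × $9,440 = $28,320
Minimum $660: $28,320 meets the minimum, no increase.
Late-return penalty: 7 × $260 = $1,820
Damages plus late penalty: $28,320 + $1,820 = $30,140
Costs and fees: 20% of $30,140 = $6,028
Total recovery: $30,140 + $6,028 = $36,168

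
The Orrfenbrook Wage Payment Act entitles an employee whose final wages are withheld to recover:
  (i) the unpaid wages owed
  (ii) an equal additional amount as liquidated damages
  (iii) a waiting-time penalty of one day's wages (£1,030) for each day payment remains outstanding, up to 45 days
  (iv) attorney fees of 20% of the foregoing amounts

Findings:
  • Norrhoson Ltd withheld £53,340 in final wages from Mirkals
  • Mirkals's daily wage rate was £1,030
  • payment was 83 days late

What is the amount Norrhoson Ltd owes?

Liquidated damages (equal amount): £53,340
Penalty days: min(83, 45) = 45
Waiting-time penalty: 45 × £1,030 = £46,350
Subtotal: £53,340 + £53,340 + £46,350 = £153,030
Attorney fees: 20% of £153,030 = £30,606
Total award: £153,030 + £30,606 = £183,636

Total award: £183,636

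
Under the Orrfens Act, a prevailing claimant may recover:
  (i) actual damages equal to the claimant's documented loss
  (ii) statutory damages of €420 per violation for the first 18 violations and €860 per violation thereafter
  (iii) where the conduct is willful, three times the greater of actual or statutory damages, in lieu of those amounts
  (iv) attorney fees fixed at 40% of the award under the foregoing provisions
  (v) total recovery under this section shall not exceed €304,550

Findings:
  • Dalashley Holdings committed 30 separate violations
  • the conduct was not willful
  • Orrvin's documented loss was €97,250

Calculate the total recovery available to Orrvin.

First 18 violations: 18 × €420 = €7,560
Remaining violations: (30 − 18) × €860 = €10,320
Statutory damages: €7,560 + €10,320 = €17,880
Conduct not willful: the in-lieu enhancement does not apply.
Actual plus statutory damages: €97,250 + €17,880 = €115,130
Attorney fees: 40% of €115,130 = €46,052
Total before cap: €115,130 + €46,052 = €161,182
Cap at €304,550: €161,182 is within the cap, no reduction.

€161,182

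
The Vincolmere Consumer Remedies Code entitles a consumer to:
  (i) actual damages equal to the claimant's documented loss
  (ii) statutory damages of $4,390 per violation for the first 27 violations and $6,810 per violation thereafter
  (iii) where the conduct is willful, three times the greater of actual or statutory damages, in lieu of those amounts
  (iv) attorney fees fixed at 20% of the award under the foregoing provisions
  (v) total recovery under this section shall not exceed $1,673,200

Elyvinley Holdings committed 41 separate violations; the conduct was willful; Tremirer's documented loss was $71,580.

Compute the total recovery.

First 27 violations: 27 × $4,390 = $118,530
Remaining violations: (41 − 27) × $6,810 = $95,340
Statutory damages: $118,530 + $95,340 = $213,870
Greater of actual damages ($71,580) or statutory damages ($213,870): $213,870
Trebled: 3 × $213,870 = $641,610
Attorney fees: 20% of $641,610 = $128,322
Total before cap: $641,610 + $128,322 = $769,932
Cap at $1,673,200: $769,932 is within the cap, no reduction.

$769,932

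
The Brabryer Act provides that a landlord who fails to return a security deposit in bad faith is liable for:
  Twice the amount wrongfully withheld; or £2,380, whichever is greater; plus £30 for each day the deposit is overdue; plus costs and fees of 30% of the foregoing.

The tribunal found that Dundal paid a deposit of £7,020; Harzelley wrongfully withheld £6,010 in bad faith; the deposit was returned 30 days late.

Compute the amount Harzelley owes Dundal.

Doubled: 2 × £6,010 = £12,020
Minimum £2,380: £12,020 meets the minimum, no increase.
Late-return penalty: 30 × £30 = £900
Damages plus late penalty: £12,020 + £900 = £12,920
Costs and fees: 30% of £12,920 = £3,876
Total recovery: £12,920 + £3,876 = £16,796

£16,796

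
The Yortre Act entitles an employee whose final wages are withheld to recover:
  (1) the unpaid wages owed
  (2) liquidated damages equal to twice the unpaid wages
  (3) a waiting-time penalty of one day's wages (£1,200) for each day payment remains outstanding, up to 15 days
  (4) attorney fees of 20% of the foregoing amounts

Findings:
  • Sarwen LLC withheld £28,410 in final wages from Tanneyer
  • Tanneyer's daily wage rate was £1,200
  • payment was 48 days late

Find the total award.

£123,876

Doubled: 2 × £28,410 = £56,820
Penalty days: min(48, 15) = 15
Waiting-time penalty: 15 × £1,200 = £18,000
Subtotal: £28,410 + £56,820 + £18,000 = £103,230
Attorney fees: 20% of £103,230 = £20,646
Total award: £103,230 + £20,646 = £123,876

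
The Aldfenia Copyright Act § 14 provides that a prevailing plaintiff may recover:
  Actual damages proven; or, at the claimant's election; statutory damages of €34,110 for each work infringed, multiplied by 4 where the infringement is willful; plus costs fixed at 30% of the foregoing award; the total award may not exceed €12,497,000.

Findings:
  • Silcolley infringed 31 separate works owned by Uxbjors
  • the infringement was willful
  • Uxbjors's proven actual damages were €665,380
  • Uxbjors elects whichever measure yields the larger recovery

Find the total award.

Statutory damages: 31 × €34,110 = €1,057,410
Multiplied by 4: 4 × €1,057,410 = €4,229,640
Greater of actual damages (€665,380) or enhanced statutory damages (€4,229,640): €4,229,640
Costs: 30% of €4,229,640 = €1,268,892
Award plus costs: €4,229,640 + €1,268,892 = €5,498,532
Cap at €12,497,000: €5,498,532 is within the cap, no reduction.

€5,498,532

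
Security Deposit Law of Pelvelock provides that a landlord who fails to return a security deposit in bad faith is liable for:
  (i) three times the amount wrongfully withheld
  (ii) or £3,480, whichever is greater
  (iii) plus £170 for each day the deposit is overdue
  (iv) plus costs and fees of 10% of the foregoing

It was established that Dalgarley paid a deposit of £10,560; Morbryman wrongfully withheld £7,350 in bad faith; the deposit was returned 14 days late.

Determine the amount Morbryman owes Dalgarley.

Trebled: 3 × £7,350 = £22,050
Minimum £3,480: £22,050 meets the minimum, no increase.
Late-return penalty: 14 × £170 = £2,380
Damages plus late penalty: £22,050 + £2,380 = £24,430
Costs and fees: 10% of £24,430 = £2,443
Total recovery: £24,430 + £2,443 = £26,873

£26,873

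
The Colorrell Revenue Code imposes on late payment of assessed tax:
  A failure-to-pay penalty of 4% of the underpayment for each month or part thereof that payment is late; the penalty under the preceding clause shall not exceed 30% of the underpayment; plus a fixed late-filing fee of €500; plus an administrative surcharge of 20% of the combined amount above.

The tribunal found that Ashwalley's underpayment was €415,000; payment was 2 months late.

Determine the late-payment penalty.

Accrued rate: 4% × 2 = 8%, capped at 30% → 8%
Failure-to-pay penalty: 8% of €415,000 = €33,200
Penalty before surcharge: €33,200 + €500 = €33,700
Administrative surcharge: 20% of €33,700 = €6,740
Total penalty: €33,700 + €6,740 = €40,440

€40,440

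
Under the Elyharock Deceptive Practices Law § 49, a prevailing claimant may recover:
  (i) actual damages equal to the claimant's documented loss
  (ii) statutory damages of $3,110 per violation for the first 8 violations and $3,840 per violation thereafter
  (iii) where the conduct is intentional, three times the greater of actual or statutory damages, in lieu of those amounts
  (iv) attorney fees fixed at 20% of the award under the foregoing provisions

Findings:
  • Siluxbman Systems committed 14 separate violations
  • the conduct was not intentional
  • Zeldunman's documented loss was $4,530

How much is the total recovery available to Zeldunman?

$62,940

First 8 violations: 8 × $3,110 = $24,880
Remaining violations: (14 − 8) × $3,840 = $23,040
Statutory damages: $24,880 + $23,040 = $47,920
Conduct not intentional: the in-lieu enhancement does not apply.
Actual plus statutory damages: $4,530 + $47,920 = $52,450
Attorney fees: 20% of $52,450 = $10,490
Total recovery: $52,450 + $10,490 = $62,940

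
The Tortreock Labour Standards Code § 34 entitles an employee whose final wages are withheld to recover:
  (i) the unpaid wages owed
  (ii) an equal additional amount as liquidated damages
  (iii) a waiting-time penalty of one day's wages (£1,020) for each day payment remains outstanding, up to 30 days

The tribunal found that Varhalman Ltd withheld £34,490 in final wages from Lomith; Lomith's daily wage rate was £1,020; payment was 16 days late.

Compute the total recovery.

£85,300

Liquidated damages (equal amount): £34,490
Penalty days: min(16, 30) = 16
Waiting-time penalty: 16 × £1,020 = £16,320
Total award: £34,490 + £34,490 + £16,320 = £85,300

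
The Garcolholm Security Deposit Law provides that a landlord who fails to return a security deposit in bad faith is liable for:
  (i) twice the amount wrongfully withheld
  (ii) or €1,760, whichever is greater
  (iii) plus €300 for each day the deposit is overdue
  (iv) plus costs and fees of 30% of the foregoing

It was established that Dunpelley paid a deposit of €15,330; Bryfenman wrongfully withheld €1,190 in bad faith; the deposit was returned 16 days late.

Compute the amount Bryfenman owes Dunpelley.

€9,334

Doubled: 2 × €1,190 = €2,380
Minimum €1,760: €2,380 meets the minimum, no increase.
Late-return penalty: 16 × €300 = €4,800
Damages plus late penalty: €2,380 + €4,800 = €7,180
Costs and fees: 30% of €7,180 = €2,154
Total recovery: €7,180 + €2,154 = €9,334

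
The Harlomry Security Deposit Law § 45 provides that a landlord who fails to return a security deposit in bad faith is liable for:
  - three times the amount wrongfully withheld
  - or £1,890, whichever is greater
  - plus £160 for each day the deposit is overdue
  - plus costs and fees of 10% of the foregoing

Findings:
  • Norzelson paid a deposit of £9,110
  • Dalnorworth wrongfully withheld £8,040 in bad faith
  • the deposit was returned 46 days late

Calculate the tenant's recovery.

Trebled: 3 × £8,040 = £24,120
Minimum £1,890: £24,120 meets the minimum, no increase.
Late-return penalty: 46 × £160 = £7,360
Damages plus late penalty: £24,120 + £7,360 = £31,480
Costs and fees: 10% of £31,480 = £3,148
Total recovery: £31,480 + £3,148 = £34,628

£34,628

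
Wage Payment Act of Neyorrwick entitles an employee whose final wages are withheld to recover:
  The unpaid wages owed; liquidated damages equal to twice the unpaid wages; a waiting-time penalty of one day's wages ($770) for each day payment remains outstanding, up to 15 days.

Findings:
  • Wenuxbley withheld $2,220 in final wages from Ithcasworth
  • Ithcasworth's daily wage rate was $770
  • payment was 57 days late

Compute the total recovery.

Total award: $18,210

Doubled: 2 × $2,220 = $4,440
Penalty days: min(57, 15) = 15
Waiting-time penalty: 15 × $770 = $11,550
Total award: $2,220 + $4,440 + $11,550 = $18,210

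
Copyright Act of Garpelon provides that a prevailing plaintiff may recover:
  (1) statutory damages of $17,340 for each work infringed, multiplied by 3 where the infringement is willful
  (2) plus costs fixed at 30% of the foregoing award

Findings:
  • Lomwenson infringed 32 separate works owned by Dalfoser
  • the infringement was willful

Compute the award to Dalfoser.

Statutory damages: 32 × $17,340 = $554,880
Trebled: 3 × $554,880 = $1,664,640
Costs: 30% of $1,664,640 = $499,392
Award plus costs: $1,664,640 + $499,392 = $2,164,032

$2,164,032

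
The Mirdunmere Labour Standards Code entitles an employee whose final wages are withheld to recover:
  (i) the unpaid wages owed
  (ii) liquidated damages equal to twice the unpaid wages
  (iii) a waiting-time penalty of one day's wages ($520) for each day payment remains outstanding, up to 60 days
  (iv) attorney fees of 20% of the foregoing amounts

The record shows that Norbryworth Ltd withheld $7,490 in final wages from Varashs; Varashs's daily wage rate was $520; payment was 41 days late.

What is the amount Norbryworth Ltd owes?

$52,548

Doubled: 2 × $7,490 = $14,980
Penalty days: min(41, 60) = 41
Waiting-time penalty: 41 × $520 = $21,320
Subtotal: $7,490 + $14,980 + $21,320 = $43,790
Attorney fees: 20% of $43,790 = $8,758
Total award: $43,790 + $8,758 = $52,548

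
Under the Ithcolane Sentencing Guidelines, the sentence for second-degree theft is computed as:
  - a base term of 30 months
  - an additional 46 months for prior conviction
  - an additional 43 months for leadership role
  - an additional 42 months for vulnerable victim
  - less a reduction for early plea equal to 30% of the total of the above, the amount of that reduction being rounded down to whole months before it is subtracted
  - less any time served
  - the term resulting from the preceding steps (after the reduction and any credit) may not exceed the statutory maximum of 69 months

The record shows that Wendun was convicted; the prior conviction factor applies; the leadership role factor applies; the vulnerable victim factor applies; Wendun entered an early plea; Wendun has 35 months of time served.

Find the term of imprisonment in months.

Prior conviction enhancement: +46 months
Leadership role enhancement: +43 months
Vulnerable victim enhancement: +42 months
Adjusted term: 30 months + 46 months + 43 months + 42 months = 161 months
Early plea reduction: 30% of 161 months = 48 months (rounded down)
After reduction: 161 − 48 = 113 months
Less time served: 113 months − 35 months = 78 months
Cap at 69 months: 78 months exceeds the cap → 69 months

Sentence: 69 months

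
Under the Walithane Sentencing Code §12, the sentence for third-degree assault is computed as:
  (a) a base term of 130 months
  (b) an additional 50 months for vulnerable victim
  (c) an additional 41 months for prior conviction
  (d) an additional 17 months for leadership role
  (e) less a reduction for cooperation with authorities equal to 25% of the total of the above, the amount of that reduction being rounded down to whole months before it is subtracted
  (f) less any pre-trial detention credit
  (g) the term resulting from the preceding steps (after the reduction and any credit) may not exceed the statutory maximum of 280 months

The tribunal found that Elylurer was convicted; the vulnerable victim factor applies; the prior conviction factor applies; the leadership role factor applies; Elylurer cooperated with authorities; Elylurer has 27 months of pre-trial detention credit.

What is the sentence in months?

Vulnerable victim enhancement: +50 months
Prior conviction enhancement: +41 months
Leadership role enhancement: +17 months
Adjusted term: 130 months + 50 months + 41 months + 17 months = 238 months
Cooperation with authorities reduction: 25% of 238 months = 59 months (rounded down)
After reduction: 238 − 59 = 179 months
Less pre-trial detention credit: 179 months − 27 months = 152 months
Cap at 280 months: 152 months is within the cap, no reduction.

152 months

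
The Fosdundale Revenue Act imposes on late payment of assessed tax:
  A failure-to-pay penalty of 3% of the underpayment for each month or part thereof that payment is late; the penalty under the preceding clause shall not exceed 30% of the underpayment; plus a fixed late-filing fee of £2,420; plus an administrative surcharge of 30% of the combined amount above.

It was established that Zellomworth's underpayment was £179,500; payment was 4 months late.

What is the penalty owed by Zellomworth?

£31,148

Accrued rate: 3% × 4 = 12%, capped at 30% → 12%
Failure-to-pay penalty: 12% of £179,500 = £21,540
Penalty before surcharge: £21,540 + £2,420 = £23,960
Administrative surcharge: 30% of £23,960 = £7,188
Total penalty: £23,960 + £7,188 = £31,148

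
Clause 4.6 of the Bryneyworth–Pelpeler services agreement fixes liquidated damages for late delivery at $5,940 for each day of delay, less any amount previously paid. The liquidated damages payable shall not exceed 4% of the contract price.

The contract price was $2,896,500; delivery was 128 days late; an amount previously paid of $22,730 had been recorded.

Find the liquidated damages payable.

Per-day damages: 128 × $5,940 = $760,320
Less amount previously paid: $760,320 − $22,730 = $737,590
Cap: 4% of $2,896,500 = $115,860
Cap at $115,860: $737,590 exceeds the cap → $115,860

$115,860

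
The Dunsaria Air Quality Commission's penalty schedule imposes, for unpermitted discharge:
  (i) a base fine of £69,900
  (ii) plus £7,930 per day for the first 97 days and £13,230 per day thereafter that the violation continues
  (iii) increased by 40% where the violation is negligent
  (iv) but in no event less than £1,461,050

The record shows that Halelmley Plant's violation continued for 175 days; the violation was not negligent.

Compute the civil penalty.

First 97 days: 97 × £7,930 = £769,210
Remaining days: (175 − 97) × £13,230 = £1,031,940
Per-day component: £769,210 + £1,031,940 = £1,801,150
Base plus per-day: £69,900 + £1,801,150 = £1,871,050
The violation was not negligent: no 40% increase.
Minimum £1,461,050: £1,871,050 meets the minimum, no increase.

Civil penalty: £1,871,050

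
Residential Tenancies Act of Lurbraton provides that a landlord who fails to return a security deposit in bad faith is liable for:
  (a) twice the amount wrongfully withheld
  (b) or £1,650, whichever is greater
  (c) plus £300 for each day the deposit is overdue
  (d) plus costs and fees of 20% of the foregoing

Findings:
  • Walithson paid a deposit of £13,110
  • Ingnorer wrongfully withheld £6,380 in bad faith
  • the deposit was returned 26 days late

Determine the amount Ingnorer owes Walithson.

Doubled: 2 × £6,380 = £12,760
Minimum £1,650: £12,760 meets the minimum, no increase.
Late-return penalty: 26 × £300 = £7,800
Damages plus late penalty: £12,760 + £7,800 = £20,560
Costs and fees: 20% of £20,560 = £4,112
Total recovery: £20,560 + £4,112 = £24,672

£24,672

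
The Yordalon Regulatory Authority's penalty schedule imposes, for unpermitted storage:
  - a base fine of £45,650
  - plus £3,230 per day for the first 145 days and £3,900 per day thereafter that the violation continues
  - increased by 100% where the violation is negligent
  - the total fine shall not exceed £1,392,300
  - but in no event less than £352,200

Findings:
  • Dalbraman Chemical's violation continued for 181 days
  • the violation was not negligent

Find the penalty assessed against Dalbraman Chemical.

Civil penalty: £654,400

First 145 days: 145 × £3,230 = £468,350
Remaining days: (181 − 145) × £3,900 = £140,400
Per-day component: £468,350 + £140,400 = £608,750
Base plus per-day: £45,650 + £608,750 = £654,400
The violation was not negligent: no 100% increase.
Cap at £1,392,300: £654,400 is within the cap, no reduction.
Minimum £352,200: £654,400 meets the minimum, no increase.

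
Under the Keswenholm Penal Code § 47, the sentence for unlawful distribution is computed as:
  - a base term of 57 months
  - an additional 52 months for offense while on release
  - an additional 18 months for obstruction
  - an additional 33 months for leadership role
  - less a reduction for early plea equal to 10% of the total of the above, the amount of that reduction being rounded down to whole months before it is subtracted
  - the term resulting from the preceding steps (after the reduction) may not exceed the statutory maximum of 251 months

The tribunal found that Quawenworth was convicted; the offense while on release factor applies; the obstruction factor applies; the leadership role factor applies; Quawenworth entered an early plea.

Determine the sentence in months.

Offense while on release enhancement: +52 months
Obstruction enhancement: +18 months
Leadership role enhancement: +33 months
Adjusted term: 57 months + 52 months + 18 months + 33 months = 160 months
Early plea reduction: 10% of 160 months = 16 months (rounded down)
After reduction: 160 − 16 = 144 months
Cap at 251 months: 144 months is within the cap, no reduction.

144 months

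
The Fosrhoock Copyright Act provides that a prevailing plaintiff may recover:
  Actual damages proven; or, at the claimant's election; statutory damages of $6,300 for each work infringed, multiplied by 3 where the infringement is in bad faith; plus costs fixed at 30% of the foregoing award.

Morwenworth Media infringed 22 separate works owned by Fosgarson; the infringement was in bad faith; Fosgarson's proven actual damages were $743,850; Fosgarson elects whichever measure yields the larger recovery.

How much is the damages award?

Statutory damages: 22 × $6,300 = $138,600
Trebled: 3 × $138,600 = $415,800
Greater of actual damages ($743,850) or enhanced statutory damages ($415,800): $743,850
Costs: 30% of $743,850 = $223,155
Award plus costs: $743,850 + $223,155 = $967,005

$967,005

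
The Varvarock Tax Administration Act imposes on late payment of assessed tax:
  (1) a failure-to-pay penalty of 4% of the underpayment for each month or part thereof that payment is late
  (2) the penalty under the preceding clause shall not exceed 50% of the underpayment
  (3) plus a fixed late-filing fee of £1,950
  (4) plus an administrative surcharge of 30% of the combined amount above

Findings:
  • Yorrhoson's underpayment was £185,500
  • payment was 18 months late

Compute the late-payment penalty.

Accrued rate: 4% × 18 = 72%, capped at 50% → 50%
Failure-to-pay penalty: 50% of £185,500 = £92,750
Penalty before surcharge: £92,750 + £1,950 = £94,700
Administrative surcharge: 30% of £94,700 = £28,410
Total penalty: £94,700 + £28,410 = £123,110

£123,110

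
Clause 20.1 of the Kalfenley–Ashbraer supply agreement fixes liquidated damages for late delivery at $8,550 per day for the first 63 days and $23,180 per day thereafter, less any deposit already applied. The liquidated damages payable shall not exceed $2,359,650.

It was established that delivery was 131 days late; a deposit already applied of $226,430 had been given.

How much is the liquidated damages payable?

First 63 days: 63 × $8,550 = $538,650
Remaining days: (131 − 63) × $23,180 = $1,576,240
Accrued per-day damages: $538,650 + $1,576,240 = $2,114,890
Less deposit already applied: $2,114,890 − $226,430 = $1,888,460
Cap at $2,359,650: $1,888,460 is within the cap, no reduction.

$1,888,460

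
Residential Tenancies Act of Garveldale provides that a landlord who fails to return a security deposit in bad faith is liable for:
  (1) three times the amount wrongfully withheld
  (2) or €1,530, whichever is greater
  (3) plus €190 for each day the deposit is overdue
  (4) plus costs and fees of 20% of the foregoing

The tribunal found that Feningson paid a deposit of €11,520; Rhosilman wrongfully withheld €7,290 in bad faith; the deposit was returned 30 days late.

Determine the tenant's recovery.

€33,084

Trebled: 3 × €7,290 = €21,870
Minimum €1,530: €21,870 meets the minimum, no increase.
Late-return penalty: 30 × €190 = €5,700
Damages plus late penalty: €21,870 + €5,700 = €27,570
Costs and fees: 20% of €27,570 = €5,514
Total recovery: €27,570 + €5,514 = €33,084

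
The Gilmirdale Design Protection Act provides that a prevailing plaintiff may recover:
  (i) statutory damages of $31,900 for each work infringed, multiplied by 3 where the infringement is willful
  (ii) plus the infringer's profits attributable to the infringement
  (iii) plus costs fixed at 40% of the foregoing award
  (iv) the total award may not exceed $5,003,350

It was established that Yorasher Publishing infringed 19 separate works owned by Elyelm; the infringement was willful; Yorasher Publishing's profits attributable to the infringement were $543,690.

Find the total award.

Statutory damages: 19 × $31,900 = $606,100
Trebled: 3 × $606,100 = $1,818,300
Combined award: $1,818,300 + $543,690 = $2,361,990
Costs: 40% of $2,361,990 = $944,796
Award plus costs: $2,361,990 + $944,796 = $3,306,786
Cap at $5,003,350: $3,306,786 is within the cap, no reduction.

$3,306,786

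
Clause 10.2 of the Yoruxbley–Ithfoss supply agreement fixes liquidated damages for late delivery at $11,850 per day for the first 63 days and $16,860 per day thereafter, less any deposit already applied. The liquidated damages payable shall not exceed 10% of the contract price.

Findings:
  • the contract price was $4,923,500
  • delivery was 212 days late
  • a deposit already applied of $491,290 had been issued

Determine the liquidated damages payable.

First 63 days: 63 × $11,850 = $746,550
Remaining days: (212 − 63) × $16,860 = $2,512,140
Accrued per-day damages: $746,550 + $2,512,140 = $3,258,690
Less deposit already applied: $3,258,690 − $491,290 = $2,767,400
Cap: 10% of $4,923,500 = $492,350
Cap at $492,350: $2,767,400 exceeds the cap → $492,350

$492,350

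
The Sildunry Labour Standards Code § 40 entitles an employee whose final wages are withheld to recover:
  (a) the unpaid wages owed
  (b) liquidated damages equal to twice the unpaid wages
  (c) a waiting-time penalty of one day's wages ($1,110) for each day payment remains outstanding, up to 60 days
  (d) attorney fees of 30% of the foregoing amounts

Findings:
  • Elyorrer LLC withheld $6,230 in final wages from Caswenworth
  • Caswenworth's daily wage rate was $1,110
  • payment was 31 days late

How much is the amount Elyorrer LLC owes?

Doubled: 2 × $6,230 = $12,460
Penalty days: min(31, 60) = 31
Waiting-time penalty: 31 × $1,110 = $34,410
Subtotal: $6,230 + $12,460 + $34,410 = $53,100
Attorney fees: 30% of $53,100 = $15,930
Total award: $53,100 + $15,930 = $69,030

Total award: $69,030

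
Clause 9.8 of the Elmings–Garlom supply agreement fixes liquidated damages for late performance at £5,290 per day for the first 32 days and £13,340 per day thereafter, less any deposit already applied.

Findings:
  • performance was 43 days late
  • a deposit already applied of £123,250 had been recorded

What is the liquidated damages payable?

£192,770

First 32 days: 32 × £5,290 = £169,280
Remaining days: (43 − 32) × £13,340 = £146,740
Accrued per-day damages: £169,280 + £146,740 = £316,020
Less deposit already applied: £316,020 − £123,250 = £192,770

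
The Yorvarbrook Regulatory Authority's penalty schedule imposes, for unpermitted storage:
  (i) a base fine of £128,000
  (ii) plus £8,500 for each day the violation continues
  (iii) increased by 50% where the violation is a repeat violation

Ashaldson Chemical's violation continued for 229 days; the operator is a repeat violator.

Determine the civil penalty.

Per-day component: 229 × £8,500 = £1,946,500
Base plus per-day: £128,000 + £1,946,500 = £2,074,500
Enhancement: 50% of £2,074,500 = £1,037,250
Enhanced fine: £2,074,500 + £1,037,250 = £3,111,750

£3,111,750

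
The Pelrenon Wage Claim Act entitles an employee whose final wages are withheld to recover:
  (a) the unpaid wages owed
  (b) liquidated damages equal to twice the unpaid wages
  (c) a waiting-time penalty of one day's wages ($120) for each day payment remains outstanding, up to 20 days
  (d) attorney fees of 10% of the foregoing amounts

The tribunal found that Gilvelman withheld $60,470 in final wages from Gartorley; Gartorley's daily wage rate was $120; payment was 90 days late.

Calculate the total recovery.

Doubled: 2 × $60,470 = $120,940
Penalty days: min(90, 20) = 20
Waiting-time penalty: 20 × $120 = $2,400
Subtotal: $60,470 + $120,940 + $2,400 = $183,810
Attorney fees: 10% of $183,810 = $18,381
Total award: $183,810 + $18,381 = $202,191

$202,191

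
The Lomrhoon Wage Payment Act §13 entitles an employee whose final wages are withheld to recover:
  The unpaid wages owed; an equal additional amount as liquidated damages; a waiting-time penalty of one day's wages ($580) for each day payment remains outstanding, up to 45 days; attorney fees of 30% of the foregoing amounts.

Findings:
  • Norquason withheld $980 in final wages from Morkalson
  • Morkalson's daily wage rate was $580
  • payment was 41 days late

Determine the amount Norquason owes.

$33,462

Liquidated damages (equal amount): $980
Penalty days: min(41, 45) = 41
Waiting-time penalty: 41 × $580 = $23,780
Subtotal: $980 + $980 + $23,780 = $25,740
Attorney fees: 30% of $25,740 = $7,722
Total award: $25,740 + $7,722 = $33,462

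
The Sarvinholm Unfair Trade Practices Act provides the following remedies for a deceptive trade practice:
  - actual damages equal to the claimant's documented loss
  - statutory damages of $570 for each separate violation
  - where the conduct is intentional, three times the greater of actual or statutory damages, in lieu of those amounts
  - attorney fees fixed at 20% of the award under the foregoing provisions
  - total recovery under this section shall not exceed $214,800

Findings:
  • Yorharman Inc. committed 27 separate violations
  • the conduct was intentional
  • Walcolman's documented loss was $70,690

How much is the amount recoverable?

$214,800

Statutory damages: 27 × $570 = $15,390
Greater of actual damages ($70,690) or statutory damages ($15,390): $70,690
Trebled: 3 × $70,690 = $212,070
Attorney fees: 20% of $212,070 = $42,414
Total before cap: $212,070 + $42,414 = $254,484
Cap at $214,800: $254,484 exceeds the cap → $214,800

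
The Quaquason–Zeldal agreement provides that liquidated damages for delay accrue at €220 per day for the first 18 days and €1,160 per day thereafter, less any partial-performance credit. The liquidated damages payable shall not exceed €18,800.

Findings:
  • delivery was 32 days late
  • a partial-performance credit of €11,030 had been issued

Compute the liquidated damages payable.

€9,170

First 18 days: 18 × €220 = €3,960
Remaining days: (32 − 18) × €1,160 = €16,240
Accrued per-day damages: €3,960 + €16,240 = €20,200
Less partial-performance credit: €20,200 − €11,030 = €9,170
Cap at €18,800: €9,170 is within the cap, no reduction.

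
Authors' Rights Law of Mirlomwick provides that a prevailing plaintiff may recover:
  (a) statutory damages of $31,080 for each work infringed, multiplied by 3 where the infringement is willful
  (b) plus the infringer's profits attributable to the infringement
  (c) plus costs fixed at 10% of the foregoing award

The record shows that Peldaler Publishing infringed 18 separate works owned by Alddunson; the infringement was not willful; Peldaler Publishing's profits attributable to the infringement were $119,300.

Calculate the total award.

Statutory damages: 18 × $31,080 = $559,440
Infringement not willful: no ×3 enhancement.
Combined award: $559,440 + $119,300 = $678,740
Costs: 10% of $678,740 = $67,874
Award plus costs: $678,740 + $67,874 = $746,614

Award: $746,614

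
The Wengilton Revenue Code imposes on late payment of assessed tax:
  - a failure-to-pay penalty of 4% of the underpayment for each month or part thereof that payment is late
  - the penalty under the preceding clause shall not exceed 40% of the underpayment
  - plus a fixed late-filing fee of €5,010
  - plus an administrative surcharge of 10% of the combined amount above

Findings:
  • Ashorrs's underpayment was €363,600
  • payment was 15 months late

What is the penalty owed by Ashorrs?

Accrued rate: 4% × 15 = 60%, capped at 40% → 40%
Failure-to-pay penalty: 40% of €363,600 = €145,440
Penalty before surcharge: €145,440 + €5,010 = €150,450
Administrative surcharge: 10% of €150,450 = €15,045
Total penalty: €150,450 + €15,045 = €165,495

€165,495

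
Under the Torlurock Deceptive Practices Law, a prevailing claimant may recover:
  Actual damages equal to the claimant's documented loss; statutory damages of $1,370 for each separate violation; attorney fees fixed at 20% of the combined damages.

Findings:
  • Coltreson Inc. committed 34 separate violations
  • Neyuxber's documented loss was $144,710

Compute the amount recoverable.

$229,548

Statutory damages: 34 × $1,370 = $46,580
Combined damages: $144,710 + $46,580 = $191,290
Attorney fees: 20% of $191,290 = $38,258
Total recovery: $191,290 + $38,258 = $229,548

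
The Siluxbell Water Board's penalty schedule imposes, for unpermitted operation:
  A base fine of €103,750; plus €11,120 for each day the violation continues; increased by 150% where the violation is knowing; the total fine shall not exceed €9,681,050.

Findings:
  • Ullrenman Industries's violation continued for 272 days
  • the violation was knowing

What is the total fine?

Per-day component: 272 × €11,120 = €3,024,640
Base plus per-day: €103,750 + €3,024,640 = €3,128,390
Enhancement: 150% of €3,128,390 = €4,692,585
Enhanced fine: €3,128,390 + €4,692,585 = €7,820,975
Cap at €9,681,050: €7,820,975 is within the cap, no reduction.

€7,820,975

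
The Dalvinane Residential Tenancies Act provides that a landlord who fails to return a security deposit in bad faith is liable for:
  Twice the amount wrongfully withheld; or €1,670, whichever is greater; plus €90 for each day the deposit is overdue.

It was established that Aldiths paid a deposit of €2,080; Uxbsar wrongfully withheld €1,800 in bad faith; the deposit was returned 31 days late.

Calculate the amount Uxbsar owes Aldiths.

Recovery: €6,390

Doubled: 2 × €1,800 = €3,600
Minimum €1,670: €3,600 meets the minimum, no increase.
Late-return penalty: 31 × €90 = €2,790
Damages plus late penalty: €3,600 + €2,790 = €6,390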